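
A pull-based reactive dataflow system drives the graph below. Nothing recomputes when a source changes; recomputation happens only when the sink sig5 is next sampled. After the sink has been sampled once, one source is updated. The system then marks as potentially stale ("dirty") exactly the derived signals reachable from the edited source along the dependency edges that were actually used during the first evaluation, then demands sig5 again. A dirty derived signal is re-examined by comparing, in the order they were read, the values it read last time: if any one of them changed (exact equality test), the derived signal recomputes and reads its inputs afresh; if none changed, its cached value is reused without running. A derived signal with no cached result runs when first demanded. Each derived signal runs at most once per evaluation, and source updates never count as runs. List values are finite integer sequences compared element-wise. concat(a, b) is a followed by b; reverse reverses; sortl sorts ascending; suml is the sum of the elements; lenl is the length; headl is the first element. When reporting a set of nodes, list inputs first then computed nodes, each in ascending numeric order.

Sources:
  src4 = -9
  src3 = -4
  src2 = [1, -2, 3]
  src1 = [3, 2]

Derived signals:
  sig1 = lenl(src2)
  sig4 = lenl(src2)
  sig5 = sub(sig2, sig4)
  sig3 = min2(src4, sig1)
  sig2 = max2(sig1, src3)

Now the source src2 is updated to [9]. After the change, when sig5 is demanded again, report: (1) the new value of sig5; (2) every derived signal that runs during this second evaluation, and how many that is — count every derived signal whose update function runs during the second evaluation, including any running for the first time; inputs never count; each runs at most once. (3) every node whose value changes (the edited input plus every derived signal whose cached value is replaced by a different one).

First evaluation (everything demanded from the output):
  sig1 = lenl([1, -2, 3]) = 3
  sig2 = max2(3, -4) = 3
  sig4 = lenl([1, -2, 3]) = 3
  sig5 = sub(3, 3) = 0

Propagation after the edit:
  sig1: runs — src2 [1, -2, 3]->[9]; result 1.
  sig2: runs — sig1 3->1; result 1.
  sig4: runs — src2 [1, -2, 3]->[9]; result 1.
  sig5: runs — sig2 3->1; sig4 3->1; result 0 (same value as before).

New value of sig5: 0.
Derived signals that run: sig1, sig2, sig4, sig5 — 4 in total.
Values that change: src2, sig1, sig2, sig4.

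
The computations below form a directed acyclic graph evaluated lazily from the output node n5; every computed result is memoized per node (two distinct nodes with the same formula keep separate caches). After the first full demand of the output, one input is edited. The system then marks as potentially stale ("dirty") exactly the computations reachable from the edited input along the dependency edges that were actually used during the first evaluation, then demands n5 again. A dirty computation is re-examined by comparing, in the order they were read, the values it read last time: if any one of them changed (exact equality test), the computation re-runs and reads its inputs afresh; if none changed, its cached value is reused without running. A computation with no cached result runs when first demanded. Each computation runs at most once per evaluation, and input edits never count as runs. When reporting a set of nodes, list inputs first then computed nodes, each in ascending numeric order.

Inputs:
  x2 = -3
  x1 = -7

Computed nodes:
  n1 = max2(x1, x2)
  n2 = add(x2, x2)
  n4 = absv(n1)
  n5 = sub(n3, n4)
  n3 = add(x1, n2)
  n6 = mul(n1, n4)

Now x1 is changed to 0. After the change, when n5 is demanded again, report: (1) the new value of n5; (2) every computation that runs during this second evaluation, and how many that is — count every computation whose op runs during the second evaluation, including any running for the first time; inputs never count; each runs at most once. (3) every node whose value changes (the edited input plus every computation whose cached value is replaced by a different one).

First demand of the output computes:
  n1 = max2(-7, -3) = -3
  n2 = add(-3, -3) = -6
  n3 = add(-7, -6) = -13
  n4 = absv(-3) = 3
  n5 = sub(-13, 3) = -16

After the edit, cleaning proceeds:
  n1: a read changed (x1 -7->0) — executes, giving 0.
  n3: a read changed (x1 -7->0) — executes, giving -6.
  n4: a read changed (n1 -3->0) — executes, giving 0.
  n5: a read changed (n3 -13->-6; n4 3->0) — executes, giving -6.

Demanding n5 again yields -6.
4 computations run: n1, n3, n4, n5.
The nodes whose values change: x1, n1, n3, n4, n5.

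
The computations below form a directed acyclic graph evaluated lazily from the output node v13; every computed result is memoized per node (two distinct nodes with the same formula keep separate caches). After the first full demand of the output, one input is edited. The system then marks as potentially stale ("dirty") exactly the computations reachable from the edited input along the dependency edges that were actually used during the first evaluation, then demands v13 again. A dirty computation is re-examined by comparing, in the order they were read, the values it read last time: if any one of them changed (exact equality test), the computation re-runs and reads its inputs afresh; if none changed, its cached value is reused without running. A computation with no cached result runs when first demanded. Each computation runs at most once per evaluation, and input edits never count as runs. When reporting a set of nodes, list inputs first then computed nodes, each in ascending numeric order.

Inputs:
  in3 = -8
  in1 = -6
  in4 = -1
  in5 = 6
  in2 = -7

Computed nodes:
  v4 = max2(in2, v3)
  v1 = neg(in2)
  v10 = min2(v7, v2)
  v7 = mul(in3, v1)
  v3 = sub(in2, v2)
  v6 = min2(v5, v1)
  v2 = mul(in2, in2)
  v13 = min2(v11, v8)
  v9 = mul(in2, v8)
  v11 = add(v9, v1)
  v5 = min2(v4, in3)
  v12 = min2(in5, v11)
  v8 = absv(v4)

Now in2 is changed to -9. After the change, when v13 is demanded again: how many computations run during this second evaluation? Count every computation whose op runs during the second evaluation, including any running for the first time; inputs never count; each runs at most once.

First demand of the output computes:
  v1 = neg(-7) = 7
  v2 = mul(-7, -7) = 49
  v3 = sub(-7, 49) = -56
  v4 = max2(-7, -56) = -7
  v8 = absv(-7) = 7
  v9 = mul(-7, 7) = -49
  v11 = add(-49, 7) = -42
  v13 = min2(-42, 7) = -42

After the edit, cleaning proceeds:
  v1: a read changed (in2 -7->-9) — executes, giving 9.
  v2: a read changed (in2 -7->-9; in2 -7->-9) — executes, giving 81.
  v3: a read changed (in2 -7->-9; v2 49->81) — executes, giving -90.
  v4: a read changed (in2 -7->-9; v3 -56->-90) — executes, giving -9.
  v8: a read changed (v4 -7->-9) — executes, giving 9.
  v9: a read changed (in2 -7->-9; v8 7->9) — executes, giving -81.
  v11: a read changed (v9 -49->-81; v1 7->9) — executes, giving -72.
  v13: a read changed (v11 -42->-72; v8 7->9) — executes, giving -72.

8 computations run: v1, v2, v3, v4, v8, v9, v11, v13.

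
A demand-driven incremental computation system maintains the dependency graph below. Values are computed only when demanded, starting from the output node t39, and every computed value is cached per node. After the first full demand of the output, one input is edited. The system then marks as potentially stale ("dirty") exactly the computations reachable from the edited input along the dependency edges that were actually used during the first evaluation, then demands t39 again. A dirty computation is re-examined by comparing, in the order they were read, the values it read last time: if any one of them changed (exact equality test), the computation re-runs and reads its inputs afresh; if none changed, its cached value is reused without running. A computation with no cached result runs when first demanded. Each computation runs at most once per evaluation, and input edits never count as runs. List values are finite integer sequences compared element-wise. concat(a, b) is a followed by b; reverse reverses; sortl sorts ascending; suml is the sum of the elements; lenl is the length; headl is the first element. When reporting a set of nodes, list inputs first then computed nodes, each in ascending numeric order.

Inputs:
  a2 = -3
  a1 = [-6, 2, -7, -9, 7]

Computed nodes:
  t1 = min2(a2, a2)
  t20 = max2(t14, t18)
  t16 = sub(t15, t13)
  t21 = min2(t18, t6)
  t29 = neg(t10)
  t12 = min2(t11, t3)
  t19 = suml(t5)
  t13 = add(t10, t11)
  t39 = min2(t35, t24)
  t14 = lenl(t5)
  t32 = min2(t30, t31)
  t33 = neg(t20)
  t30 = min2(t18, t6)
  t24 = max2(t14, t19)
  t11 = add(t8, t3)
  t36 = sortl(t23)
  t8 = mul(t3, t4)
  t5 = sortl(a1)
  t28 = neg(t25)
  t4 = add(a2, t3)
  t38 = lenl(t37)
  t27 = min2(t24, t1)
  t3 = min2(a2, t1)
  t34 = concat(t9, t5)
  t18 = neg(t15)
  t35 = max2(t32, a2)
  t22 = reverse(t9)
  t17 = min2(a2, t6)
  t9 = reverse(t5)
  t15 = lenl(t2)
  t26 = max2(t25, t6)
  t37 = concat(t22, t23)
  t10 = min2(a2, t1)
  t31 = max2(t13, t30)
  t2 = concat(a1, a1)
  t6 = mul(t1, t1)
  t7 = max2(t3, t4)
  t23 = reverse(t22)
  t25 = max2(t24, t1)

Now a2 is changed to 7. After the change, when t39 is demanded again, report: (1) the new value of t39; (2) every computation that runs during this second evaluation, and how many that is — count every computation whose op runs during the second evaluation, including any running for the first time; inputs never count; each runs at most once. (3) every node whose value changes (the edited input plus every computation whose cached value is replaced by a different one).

First evaluation (everything demanded from the output):
  t1 = min2(-3, -3) = -3
  t2 = concat([-6, 2, -7, -9, 7], [-6, 2, -7, -9, 7]) = [-6, 2, -7, -9, 7, -6, 2, -7, -9, 7]
  t3 = min2(-3, -3) = -3
  t4 = add(-3, -3) = -6
  t5 = sortl([-6, 2, -7, -9, 7]) = [-9, -7, -6, 2, 7]
  t6 = mul(-3, -3) = 9
  t8 = mul(-3, -6) = 18
  t10 = min2(-3, -3) = -3
  t11 = add(18, -3) = 15
  t13 = add(-3, 15) = 12
  t14 = lenl([-9, -7, -6, 2, 7]) = 5
  t15 = lenl([-6, 2, -7, -9, 7, -6, 2, -7, -9, 7]) = 10
  t18 = neg(10) = -10
  t19 = suml([-9, -7, -6, 2, 7]) = -13
  t24 = max2(5, -13) = 5
  t30 = min2(-10, 9) = -10
  t31 = max2(12, -10) = 12
  t32 = min2(-10, 12) = -10
  t35 = max2(-10, -3) = -3
  t39 = min2(-3, 5) = -3

Propagation after the edit:
  t1: runs — a2 -3->7; a2 -3->7; result 7.
  t3: runs — a2 -3->7; t1 -3->7; result 7.
  t4: runs — a2 -3->7; t3 -3->7; result 14.
  t6: runs — t1 -3->7; t1 -3->7; result 49.
  t8: runs — t3 -3->7; t4 -6->14; result 98.
  t10: runs — a2 -3->7; t1 -3->7; result 7.
  t11: runs — t8 18->98; t3 -3->7; result 105.
  t13: runs — t10 -3->7; t11 15->105; result 112.
  t30: runs — t6 9->49; result -10 (same value as before).
  t31: runs — t13 12->112; result 112.
  t32: runs — t31 12->112; result -10 (same value as before).
  t35: runs — a2 -3->7; result 7.
  t39: runs — t35 -3->7; result 5.

New value of t39: 5.
Computations that run: t1, t3, t4, t6, t8, t10, t11, t13, t30, t31, t32, t35, t39 — 13 in total.
Values that change: a2, t1, t3, t4, t6, t8, t10, t11, t13, t31, t35, t39.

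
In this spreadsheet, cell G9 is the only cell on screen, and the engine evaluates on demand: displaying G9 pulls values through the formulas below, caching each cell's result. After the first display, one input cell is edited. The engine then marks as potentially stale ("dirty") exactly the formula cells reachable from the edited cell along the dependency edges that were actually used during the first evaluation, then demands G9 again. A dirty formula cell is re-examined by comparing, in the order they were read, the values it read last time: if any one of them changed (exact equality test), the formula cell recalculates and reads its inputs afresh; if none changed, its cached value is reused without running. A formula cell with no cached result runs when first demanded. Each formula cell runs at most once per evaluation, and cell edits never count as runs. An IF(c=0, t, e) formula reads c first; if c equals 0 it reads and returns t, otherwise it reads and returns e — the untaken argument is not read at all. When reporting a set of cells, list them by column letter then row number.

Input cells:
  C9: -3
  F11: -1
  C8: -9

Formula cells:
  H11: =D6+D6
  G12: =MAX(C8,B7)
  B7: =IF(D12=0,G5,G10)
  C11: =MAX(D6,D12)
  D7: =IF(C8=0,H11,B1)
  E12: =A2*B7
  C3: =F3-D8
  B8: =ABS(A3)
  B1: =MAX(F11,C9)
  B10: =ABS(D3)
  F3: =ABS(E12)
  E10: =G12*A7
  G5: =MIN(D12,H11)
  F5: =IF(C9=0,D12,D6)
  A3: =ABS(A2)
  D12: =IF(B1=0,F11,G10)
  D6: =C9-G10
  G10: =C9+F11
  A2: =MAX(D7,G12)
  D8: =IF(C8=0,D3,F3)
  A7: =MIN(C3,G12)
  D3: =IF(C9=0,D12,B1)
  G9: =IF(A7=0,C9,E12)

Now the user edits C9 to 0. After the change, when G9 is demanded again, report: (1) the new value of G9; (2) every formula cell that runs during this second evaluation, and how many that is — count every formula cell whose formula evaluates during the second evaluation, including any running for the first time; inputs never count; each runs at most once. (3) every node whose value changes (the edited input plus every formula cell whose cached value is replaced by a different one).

Initial pass — values computed on the first demand:
  B1 = MAX(-1, -3) = -1
  D7 = IF(C8=0: C8=-9 -> else branch B1) = -1
  G10 = -3 + -1 = -4
  D12 = IF(B1=0: B1=-1 -> else branch G10) = -4
  B7 = IF(D12=0: D12=-4 -> else branch G10) = -4
  G12 = MAX(-9, -4) = -4
  A2 = MAX(-1, -4) = -1
  E12 = -1 * -4 = 4
  F3 = ABS(4) = 4
  D8 = IF(C8=0: C8=-9 -> else branch F3) = 4
  C3 = 4 - 4 = 0
  A7 = MIN(0, -4) = -4
  G9 = IF(A7=0: A7=-4 -> else branch E12) = 4

Second demand — change propagation:
  B1: re-runs because C9 -3->0; new result 0.
  D7: re-runs because B1 -1->0; new result 0.
  G10: re-runs because C9 -3->0; new result -1.
  D12: re-runs because B1 -1->0; G10 -4->-1; new result -1.
  B7: re-runs because D12 -4->-1; G10 -4->-1; new result -1.
  G12: re-runs because B7 -4->-1; new result -1.
  A2: re-runs because D7 -1->0; G12 -4->-1; new result 0.
  E12: re-runs because A2 -1->0; B7 -4->-1; new result 0.
  F3: re-runs because E12 4->0; new result 0.
  D8: re-runs because F3 4->0; new result 0.
  C3: re-runs because F3 4->0; D8 4->0; new result 0 (unchanged).
  A7: re-runs because G12 -4->-1; new result -1.
  G9: re-runs because A7 -4->-1; E12 4->0; new result 0.

G9 now evaluates to 0.
Run set: A2, A7, B1, B7, C3, D7, D8, D12, E12, F3, G9, G10, G12 (13 run).
Changed values: A2, A7, B1, B7, C9, D7, D8, D12, E12, F3, G9, G10, G12.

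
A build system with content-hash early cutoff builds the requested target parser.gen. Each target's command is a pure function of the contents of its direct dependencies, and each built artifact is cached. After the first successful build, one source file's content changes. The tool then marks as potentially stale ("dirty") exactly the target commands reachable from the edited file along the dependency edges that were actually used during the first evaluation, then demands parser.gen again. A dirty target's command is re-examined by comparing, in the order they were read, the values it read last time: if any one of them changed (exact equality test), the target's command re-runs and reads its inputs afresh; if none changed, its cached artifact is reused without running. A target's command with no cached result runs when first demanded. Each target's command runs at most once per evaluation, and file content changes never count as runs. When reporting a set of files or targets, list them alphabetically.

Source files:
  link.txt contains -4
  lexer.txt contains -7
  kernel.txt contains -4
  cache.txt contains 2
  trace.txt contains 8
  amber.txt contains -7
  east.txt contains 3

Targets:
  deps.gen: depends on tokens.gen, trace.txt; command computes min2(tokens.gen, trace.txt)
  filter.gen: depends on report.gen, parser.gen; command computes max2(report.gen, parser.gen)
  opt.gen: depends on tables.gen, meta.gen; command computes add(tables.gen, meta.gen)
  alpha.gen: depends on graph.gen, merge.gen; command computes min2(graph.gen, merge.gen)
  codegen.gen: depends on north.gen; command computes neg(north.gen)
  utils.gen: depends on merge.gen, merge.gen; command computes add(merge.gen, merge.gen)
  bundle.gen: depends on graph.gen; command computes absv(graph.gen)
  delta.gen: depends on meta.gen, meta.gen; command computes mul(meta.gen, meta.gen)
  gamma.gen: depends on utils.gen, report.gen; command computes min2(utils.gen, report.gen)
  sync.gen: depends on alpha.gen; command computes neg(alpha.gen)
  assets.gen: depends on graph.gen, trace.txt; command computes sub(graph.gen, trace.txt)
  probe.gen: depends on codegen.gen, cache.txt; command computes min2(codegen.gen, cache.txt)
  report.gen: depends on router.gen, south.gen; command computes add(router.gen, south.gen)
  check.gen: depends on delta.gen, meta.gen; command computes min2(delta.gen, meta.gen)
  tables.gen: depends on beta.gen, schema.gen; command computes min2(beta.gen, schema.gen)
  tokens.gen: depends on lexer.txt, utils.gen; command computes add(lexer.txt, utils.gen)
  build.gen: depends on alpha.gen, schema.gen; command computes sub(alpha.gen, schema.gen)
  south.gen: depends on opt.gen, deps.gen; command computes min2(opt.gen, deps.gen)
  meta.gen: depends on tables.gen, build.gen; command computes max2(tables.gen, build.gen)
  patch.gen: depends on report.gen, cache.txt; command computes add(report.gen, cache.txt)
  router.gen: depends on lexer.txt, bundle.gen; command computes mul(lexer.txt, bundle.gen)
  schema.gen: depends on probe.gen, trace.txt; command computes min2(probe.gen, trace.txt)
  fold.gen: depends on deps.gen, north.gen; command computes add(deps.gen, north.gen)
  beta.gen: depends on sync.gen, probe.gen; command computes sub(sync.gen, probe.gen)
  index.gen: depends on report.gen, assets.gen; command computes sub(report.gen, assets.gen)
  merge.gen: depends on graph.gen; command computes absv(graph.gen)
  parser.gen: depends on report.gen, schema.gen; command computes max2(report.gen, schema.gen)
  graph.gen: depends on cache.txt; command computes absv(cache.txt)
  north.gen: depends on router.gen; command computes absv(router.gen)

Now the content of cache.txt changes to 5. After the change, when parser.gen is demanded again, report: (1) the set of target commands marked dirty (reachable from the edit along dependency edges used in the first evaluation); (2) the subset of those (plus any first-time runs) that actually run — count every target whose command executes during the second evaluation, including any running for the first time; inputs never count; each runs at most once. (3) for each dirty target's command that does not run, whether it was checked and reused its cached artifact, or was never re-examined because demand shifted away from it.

First evaluation (everything demanded from the output):
  graph.gen = absv(2) = 2
  bundle.gen = absv(2) = 2
  merge.gen = absv(2) = 2
  alpha.gen = min2(2, 2) = 2
  router.gen = mul(-7, 2) = -14
  north.gen = absv(-14) = 14
  codegen.gen = neg(14) = -14
  probe.gen = min2(-14, 2) = -14
  schema.gen = min2(-14, 8) = -14
  build.gen = sub(2, -14) = 16
  sync.gen = neg(2) = -2
  beta.gen = sub(-2, -14) = 12
  tables.gen = min2(12, -14) = -14
  meta.gen = max2(-14, 16) = 16
  opt.gen = add(-14, 16) = 2
  utils.gen = add(2, 2) = 4
  tokens.gen = add(-7, 4) = -3
  deps.gen = min2(-3, 8) = -3
  south.gen = min2(2, -3) = -3
  report.gen = add(-14, -3) = -17
  parser.gen = max2(-17, -14) = -14

Propagation after the edit:
  graph.gen: runs — cache.txt 2->5; result 5.
  bundle.gen: runs — graph.gen 2->5; result 5.
  merge.gen: runs — graph.gen 2->5; result 5.
  alpha.gen: runs — graph.gen 2->5; merge.gen 2->5; result 5.
  router.gen: runs — bundle.gen 2->5; result -35.
  north.gen: runs — router.gen -14->-35; result 35.
  codegen.gen: runs — north.gen 14->35; result -35.
  probe.gen: runs — codegen.gen -14->-35; cache.txt 2->5; result -35.
  schema.gen: runs — probe.gen -14->-35; result -35.
  build.gen: runs — alpha.gen 2->5; schema.gen -14->-35; result 40.
  sync.gen: runs — alpha.gen 2->5; result -5.
  beta.gen: runs — sync.gen -2->-5; probe.gen -14->-35; result 30.
  tables.gen: runs — beta.gen 12->30; schema.gen -14->-35; result -35.
  meta.gen: runs — tables.gen -14->-35; build.gen 16->40; result 40.
  opt.gen: runs — tables.gen -14->-35; meta.gen 16->40; result 5.
  utils.gen: runs — merge.gen 2->5; merge.gen 2->5; result 10.
  tokens.gen: runs — utils.gen 4->10; result 3.
  deps.gen: runs — tokens.gen -3->3; result 3.
  south.gen: runs — opt.gen 2->5; deps.gen -3->3; result 3.
  report.gen: runs — router.gen -14->-35; south.gen -3->3; result -32.
  parser.gen: runs — report.gen -17->-32; schema.gen -14->-35; result -32.

Marked dirty: alpha.gen, beta.gen, build.gen, bundle.gen, codegen.gen, deps.gen, graph.gen, merge.gen, meta.gen, north.gen, opt.gen, parser.gen, probe.gen, report.gen, router.gen, schema.gen, south.gen, sync.gen, tables.gen, tokens.gen, utils.gen.
Target commands that run: alpha.gen, beta.gen, build.gen, bundle.gen, codegen.gen, deps.gen, graph.gen, merge.gen, meta.gen, north.gen, opt.gen, parser.gen, probe.gen, report.gen, router.gen, schema.gen, south.gen, sync.gen, tables.gen, tokens.gen, utils.gen — 21 in total.
Every dirty target's command ran.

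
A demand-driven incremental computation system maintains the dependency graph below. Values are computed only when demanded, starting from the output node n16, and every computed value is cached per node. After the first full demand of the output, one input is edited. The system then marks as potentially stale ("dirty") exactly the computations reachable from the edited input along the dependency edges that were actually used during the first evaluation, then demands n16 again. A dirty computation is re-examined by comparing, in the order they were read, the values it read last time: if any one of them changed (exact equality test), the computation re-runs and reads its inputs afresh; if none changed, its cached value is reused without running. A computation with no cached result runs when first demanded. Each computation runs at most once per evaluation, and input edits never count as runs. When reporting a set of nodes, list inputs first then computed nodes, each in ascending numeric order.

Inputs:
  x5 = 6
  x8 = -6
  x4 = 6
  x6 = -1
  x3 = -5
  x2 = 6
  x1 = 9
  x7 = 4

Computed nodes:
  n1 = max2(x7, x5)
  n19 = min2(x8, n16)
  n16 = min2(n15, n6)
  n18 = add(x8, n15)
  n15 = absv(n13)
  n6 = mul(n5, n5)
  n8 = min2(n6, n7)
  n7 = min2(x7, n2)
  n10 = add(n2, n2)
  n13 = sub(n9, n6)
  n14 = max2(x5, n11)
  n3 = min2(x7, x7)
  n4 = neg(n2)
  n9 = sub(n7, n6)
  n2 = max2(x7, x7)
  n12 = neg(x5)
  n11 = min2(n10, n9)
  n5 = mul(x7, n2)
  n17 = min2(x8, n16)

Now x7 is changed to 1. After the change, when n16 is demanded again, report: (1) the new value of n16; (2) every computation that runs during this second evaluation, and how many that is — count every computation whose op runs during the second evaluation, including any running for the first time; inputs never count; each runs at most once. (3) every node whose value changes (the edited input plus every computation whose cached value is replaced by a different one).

New value of n16: 1.
Computations that run: n2, n5, n6, n7, n9, n13, n15, n16 — 8 in total.
Values that change: x7, n2, n5, n6, n7, n9, n13, n15, n16.

First evaluation (everything demanded from the output):
  n2 = max2(4, 4) = 4
  n5 = mul(4, 4) = 16
  n6 = mul(16, 16) = 256
  n7 = min2(4, 4) = 4
  n9 = sub(4, 256) = -252
  n13 = sub(-252, 256) = -508
  n15 = absv(-508) = 508
  n16 = min2(508, 256) = 256

Propagation after the edit:
  n2: runs — x7 4->1; x7 4->1; result 1.
  n5: runs — x7 4->1; n2 4->1; result 1.
  n6: runs — n5 16->1; n5 16->1; result 1.
  n7: runs — x7 4->1; n2 4->1; result 1.
  n9: runs — n7 4->1; n6 256->1; result 0.
  n13: runs — n9 -252->0; n6 256->1; result -1.
  n15: runs — n13 -508->-1; result 1.
  n16: runs — n15 508->1; n6 256->1; result 1.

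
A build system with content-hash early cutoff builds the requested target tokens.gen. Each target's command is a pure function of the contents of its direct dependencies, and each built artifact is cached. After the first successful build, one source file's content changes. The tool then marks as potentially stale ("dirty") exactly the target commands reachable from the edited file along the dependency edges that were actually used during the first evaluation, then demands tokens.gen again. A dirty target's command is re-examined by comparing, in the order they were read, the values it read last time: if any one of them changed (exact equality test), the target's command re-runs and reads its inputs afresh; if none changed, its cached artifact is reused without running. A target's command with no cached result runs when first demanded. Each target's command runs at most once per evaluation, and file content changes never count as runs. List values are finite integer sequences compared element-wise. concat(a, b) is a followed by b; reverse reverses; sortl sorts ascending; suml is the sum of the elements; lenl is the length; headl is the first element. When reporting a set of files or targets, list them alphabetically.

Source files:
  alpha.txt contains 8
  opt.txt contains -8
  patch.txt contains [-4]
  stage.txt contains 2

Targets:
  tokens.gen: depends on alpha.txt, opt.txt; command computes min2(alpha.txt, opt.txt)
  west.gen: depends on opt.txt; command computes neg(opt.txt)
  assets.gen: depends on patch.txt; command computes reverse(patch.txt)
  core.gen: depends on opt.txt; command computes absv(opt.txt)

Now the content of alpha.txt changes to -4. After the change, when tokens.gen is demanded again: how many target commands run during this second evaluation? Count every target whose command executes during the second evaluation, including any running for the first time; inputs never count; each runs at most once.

Target commands that run: tokens.gen — 1 in total.

First evaluation (everything demanded from the output):
  tokens.gen = min2(8, -8) = -8

Propagation after the edit:
  tokens.gen: runs — alpha.txt 8->-4; result -8 (same value as before).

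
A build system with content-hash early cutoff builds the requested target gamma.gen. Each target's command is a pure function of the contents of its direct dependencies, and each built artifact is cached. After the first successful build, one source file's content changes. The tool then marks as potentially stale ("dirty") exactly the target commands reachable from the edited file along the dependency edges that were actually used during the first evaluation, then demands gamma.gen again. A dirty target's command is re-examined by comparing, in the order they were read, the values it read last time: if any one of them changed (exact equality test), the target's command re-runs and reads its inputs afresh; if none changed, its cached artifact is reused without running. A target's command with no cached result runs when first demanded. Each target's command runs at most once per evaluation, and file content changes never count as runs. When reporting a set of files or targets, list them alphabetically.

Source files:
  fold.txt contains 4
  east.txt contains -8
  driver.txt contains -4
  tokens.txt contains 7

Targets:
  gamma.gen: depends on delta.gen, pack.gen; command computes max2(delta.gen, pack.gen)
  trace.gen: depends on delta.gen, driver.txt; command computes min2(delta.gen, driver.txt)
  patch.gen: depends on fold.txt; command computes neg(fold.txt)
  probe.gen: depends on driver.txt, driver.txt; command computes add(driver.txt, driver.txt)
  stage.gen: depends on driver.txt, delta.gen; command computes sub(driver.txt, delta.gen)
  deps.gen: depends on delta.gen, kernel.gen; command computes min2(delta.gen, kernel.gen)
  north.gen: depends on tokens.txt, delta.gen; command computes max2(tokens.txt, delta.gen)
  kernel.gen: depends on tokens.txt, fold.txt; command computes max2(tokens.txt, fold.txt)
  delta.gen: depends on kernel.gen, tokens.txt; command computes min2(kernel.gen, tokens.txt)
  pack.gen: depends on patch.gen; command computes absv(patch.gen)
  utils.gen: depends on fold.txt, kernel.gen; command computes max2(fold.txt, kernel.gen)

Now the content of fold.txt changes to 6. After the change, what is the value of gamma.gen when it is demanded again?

First evaluation (everything demanded from the output):
  kernel.gen = max2(7, 4) = 7
  delta.gen = min2(7, 7) = 7
  patch.gen = neg(4) = -4
  pack.gen = absv(-4) = 4
  gamma.gen = max2(7, 4) = 7

Propagation after the edit:
  kernel.gen: runs — fold.txt 4->6; result 7 (same value as before).
  delta.gen: checked — values it read are unchanged (kernel.gen unchanged, tokens.txt unchanged); reused cached 7 without running.
  patch.gen: runs — fold.txt 4->6; result -6.
  pack.gen: runs — patch.gen -4->-6; result 6.
  gamma.gen: runs — pack.gen 4->6; result 7 (same value as before).

Key observation: the cutoff stops propagation at delta.gen — its inputs' values are unchanged, so it reuses its cache.

New value of gamma.gen: 7.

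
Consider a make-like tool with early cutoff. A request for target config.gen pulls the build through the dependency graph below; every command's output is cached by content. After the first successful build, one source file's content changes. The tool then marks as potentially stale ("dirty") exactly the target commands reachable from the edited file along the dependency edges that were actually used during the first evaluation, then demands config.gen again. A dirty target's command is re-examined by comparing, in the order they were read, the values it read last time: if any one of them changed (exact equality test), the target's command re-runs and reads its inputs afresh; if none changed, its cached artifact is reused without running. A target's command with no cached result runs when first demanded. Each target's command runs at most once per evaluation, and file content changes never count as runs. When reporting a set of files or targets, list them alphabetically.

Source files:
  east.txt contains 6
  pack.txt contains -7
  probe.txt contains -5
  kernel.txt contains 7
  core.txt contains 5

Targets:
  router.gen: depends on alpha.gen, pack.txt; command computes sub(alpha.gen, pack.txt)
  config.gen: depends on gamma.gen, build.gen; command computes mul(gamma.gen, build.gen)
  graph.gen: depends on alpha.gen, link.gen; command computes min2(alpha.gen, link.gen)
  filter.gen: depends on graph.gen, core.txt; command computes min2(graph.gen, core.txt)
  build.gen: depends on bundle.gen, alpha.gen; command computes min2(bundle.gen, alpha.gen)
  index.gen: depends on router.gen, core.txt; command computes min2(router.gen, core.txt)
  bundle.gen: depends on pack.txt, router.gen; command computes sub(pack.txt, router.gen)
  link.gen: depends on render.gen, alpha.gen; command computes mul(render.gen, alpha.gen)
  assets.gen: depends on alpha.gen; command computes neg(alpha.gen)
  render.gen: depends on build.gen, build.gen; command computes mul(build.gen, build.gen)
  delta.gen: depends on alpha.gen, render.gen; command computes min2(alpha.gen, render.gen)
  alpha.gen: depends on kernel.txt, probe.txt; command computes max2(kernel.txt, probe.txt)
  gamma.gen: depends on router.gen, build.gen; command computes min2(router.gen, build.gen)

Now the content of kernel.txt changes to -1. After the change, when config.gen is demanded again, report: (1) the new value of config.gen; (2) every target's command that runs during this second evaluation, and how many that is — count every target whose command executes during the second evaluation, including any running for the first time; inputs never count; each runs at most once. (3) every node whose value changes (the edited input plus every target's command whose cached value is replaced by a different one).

Demanding config.gen again yields 169.
6 target commands run: alpha.gen, build.gen, bundle.gen, config.gen, gamma.gen, router.gen.
The nodes whose values change: alpha.gen, build.gen, bundle.gen, config.gen, gamma.gen, kernel.txt, router.gen.

First demand of the output computes:
  alpha.gen = max2(7, -5) = 7
  router.gen = sub(7, -7) = 14
  bundle.gen = sub(-7, 14) = -21
  build.gen = min2(-21, 7) = -21
  gamma.gen = min2(14, -21) = -21
  config.gen = mul(-21, -21) = 441

After the edit, cleaning proceeds:
  alpha.gen: a read changed (kernel.txt 7->-1) — executes, giving -1.
  router.gen: a read changed (alpha.gen 7->-1) — executes, giving 6.
  bundle.gen: a read changed (router.gen 14->6) — executes, giving -13.
  build.gen: a read changed (bundle.gen -21->-13; alpha.gen 7->-1) — executes, giving -13.
  gamma.gen: a read changed (router.gen 14->6; build.gen -21->-13) — executes, giving -13.
  config.gen: a read changed (gamma.gen -21->-13; build.gen -21->-13) — executes, giving 169.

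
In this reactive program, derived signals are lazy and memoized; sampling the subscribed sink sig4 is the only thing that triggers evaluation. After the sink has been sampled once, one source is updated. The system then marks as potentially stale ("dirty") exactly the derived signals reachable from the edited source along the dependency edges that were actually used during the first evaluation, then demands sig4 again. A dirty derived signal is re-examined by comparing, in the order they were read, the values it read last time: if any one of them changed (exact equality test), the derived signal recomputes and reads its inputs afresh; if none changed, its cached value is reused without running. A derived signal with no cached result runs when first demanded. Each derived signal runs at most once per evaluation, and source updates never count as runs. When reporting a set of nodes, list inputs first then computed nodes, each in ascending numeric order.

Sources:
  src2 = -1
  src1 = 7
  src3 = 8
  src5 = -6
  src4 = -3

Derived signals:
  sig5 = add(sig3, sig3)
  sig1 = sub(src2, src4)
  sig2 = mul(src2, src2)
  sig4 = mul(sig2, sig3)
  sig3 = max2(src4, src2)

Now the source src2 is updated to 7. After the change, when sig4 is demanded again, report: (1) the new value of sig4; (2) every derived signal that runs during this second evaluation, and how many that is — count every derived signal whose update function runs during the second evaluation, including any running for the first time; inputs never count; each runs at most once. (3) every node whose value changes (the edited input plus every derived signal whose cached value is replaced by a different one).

First demand of the output computes:
  sig2 = mul(-1, -1) = 1
  sig3 = max2(-3, -1) = -1
  sig4 = mul(1, -1) = -1

After the edit, cleaning proceeds:
  sig2: a read changed (src2 -1->7; src2 -1->7) — executes, giving 49.
  sig3: a read changed (src2 -1->7) — executes, giving 7.
  sig4: a read changed (sig2 1->49; sig3 -1->7) — executes, giving 343.

Demanding sig4 again yields 343.
3 derived signals run: sig2, sig3, sig4.
The nodes whose values change: src2, sig2, sig3, sig4.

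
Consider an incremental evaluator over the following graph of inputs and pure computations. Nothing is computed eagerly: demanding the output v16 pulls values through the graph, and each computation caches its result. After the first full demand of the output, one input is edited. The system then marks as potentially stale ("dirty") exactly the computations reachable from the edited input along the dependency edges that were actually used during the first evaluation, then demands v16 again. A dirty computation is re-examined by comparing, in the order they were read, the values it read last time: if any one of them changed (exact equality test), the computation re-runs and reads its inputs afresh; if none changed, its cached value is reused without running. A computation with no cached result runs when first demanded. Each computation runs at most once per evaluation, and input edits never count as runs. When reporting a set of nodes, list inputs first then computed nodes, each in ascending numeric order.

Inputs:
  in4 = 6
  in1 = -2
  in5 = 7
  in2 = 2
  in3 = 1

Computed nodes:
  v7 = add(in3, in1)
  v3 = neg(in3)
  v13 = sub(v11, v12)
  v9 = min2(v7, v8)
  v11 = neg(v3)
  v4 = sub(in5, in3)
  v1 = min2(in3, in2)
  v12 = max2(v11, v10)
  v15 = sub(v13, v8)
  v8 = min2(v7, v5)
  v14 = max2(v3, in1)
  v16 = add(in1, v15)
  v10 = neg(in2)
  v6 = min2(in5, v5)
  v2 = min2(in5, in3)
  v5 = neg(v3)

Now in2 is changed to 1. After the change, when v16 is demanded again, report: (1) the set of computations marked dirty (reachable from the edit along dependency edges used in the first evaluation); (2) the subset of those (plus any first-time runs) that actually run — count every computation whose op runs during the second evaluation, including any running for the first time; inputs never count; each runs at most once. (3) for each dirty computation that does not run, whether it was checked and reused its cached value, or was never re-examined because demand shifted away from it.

Dirty set: v10, v12, v13, v15, v16.
Run set: v10, v12 (2 run).
Re-examined without running (cache reused): v13, v15, v16.
The important point: v12 recomputes to an identical value, and the output ends up unchanged.

Initial pass — values computed on the first demand:
  v3 = neg(1) = -1
  v5 = neg(-1) = 1
  v7 = add(1, -2) = -1
  v8 = min2(-1, 1) = -1
  v10 = neg(2) = -2
  v11 = neg(-1) = 1
  v12 = max2(1, -2) = 1
  v13 = sub(1, 1) = 0
  v15 = sub(0, -1) = 1
  v16 = add(-2, 1) = -1

Second demand — change propagation:
  v10: re-runs because in2 2->1; new result -1.
  v12: re-runs because v10 -2->-1; new result 1 (unchanged).
  v13: re-examined; everything it read last time is the same (v11 unchanged, v12 unchanged) — cache 0 kept, no run.
  v15: re-examined; everything it read last time is the same (v13 unchanged, v8 unchanged) — cache 1 kept, no run.
  v16: re-examined; everything it read last time is the same (in1 unchanged, v15 unchanged) — cache -1 kept, no run.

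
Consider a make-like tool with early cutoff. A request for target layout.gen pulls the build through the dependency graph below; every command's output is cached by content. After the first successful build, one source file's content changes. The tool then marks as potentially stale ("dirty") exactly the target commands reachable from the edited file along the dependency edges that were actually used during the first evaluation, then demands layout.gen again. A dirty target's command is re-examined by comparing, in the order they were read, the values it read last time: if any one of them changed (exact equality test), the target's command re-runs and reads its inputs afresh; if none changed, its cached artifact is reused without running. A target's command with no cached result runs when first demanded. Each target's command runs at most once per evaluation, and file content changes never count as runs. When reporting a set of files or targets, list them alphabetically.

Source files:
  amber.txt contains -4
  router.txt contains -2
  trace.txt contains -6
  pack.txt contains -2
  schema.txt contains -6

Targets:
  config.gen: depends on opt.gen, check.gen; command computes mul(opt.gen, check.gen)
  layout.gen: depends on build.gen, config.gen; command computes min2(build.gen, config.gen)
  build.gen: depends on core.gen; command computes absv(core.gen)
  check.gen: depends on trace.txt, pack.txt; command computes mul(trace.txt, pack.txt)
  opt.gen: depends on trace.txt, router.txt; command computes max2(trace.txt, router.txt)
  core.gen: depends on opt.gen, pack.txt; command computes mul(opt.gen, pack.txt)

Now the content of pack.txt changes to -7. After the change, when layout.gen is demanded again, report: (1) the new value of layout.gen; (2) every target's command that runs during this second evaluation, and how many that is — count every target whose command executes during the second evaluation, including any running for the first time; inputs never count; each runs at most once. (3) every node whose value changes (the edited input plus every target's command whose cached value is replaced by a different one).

Demanding layout.gen again yields -84.
5 target commands run: build.gen, check.gen, config.gen, core.gen, layout.gen.
The nodes whose values change: build.gen, check.gen, config.gen, core.gen, layout.gen, pack.txt.

First demand of the output computes:
  check.gen = mul(-6, -2) = 12
  opt.gen = max2(-6, -2) = -2
  config.gen = mul(-2, 12) = -24
  core.gen = mul(-2, -2) = 4
  build.gen = absv(4) = 4
  layout.gen = min2(4, -24) = -24

After the edit, cleaning proceeds:
  check.gen: a read changed (pack.txt -2->-7) — executes, giving 42.
  config.gen: a read changed (check.gen 12->42) — executes, giving -84.
  core.gen: a read changed (pack.txt -2->-7) — executes, giving 14.
  build.gen: a read changed (core.gen 4->14) — executes, giving 14.
  layout.gen: a read changed (build.gen 4->14; config.gen -24->-84) — executes, giving -84.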